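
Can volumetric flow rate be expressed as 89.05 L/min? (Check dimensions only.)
Yes

volumetric flow rate has SI base units: m^3 / s
L/min reduces to the same SI base units, so it is a valid unit for volumetric flow rate.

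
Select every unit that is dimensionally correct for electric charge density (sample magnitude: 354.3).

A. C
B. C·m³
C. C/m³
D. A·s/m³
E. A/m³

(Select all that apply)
C, D

electric charge density has SI base units: A * s / m^3

Checking each option against A * s / m^3:
  A. C: ✗ does not match
  B. C·m³: ✗ does not match
  C. C/m³: ✓ matches
  D. A·s/m³: ✓ matches
  E. A/m³: ✗ does not match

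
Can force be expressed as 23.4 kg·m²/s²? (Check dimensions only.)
No

force has SI base units: kg * m / s^2
kg·m²/s² does NOT reduce to kg * m / s^2; a valid unit for force would be e.g. N.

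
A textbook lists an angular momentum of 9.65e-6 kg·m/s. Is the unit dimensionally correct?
No

angular momentum has SI base units: kg * m^2 / s
kg·m/s does NOT reduce to kg * m^2 / s; a valid unit for angular momentum would be e.g. kg·m²/s.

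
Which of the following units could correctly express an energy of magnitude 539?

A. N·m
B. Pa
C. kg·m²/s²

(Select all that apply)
A, C

energy has SI base units: kg * m^2 / s^2

Checking each option against kg * m^2 / s^2:
  A. N·m: ✓ matches
  B. Pa: ✗ does not match
  C. kg·m²/s²: ✓ matches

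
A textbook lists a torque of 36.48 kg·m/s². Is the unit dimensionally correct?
No

torque has SI base units: kg * m^2 / s^2
kg·m/s² does NOT reduce to kg * m^2 / s^2; a valid unit for torque would be e.g. N·m.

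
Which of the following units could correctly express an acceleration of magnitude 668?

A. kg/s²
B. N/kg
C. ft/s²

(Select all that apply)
B, C

acceleration has SI base units: m / s^2

Checking each option against m / s^2:
  A. kg/s²: ✗ does not match
  B. N/kg: ✓ matches
  C. ft/s²: ✓ matches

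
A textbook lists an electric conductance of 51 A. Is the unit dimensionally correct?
No

electric conductance has SI base units: A^2 * s^3 / (kg * m^2)
A does NOT reduce to A^2 * s^3 / (kg * m^2); a valid unit for electric conductance would be e.g. S.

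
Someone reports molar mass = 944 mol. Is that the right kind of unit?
No

molar mass has SI base units: kg / mol
mol does NOT reduce to kg / mol; a valid unit for molar mass would be e.g. kg/mol.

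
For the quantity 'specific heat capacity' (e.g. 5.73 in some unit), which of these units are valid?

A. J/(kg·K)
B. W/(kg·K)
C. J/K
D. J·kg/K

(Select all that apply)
A

specific heat capacity has SI base units: m^2 / (s^2 * K)

Checking each option against m^2 / (s^2 * K):
  A. J/(kg·K): ✓ matches
  B. W/(kg·K): ✗ does not match
  C. J/K: ✗ does not match
  D. J·kg/K: ✗ does not match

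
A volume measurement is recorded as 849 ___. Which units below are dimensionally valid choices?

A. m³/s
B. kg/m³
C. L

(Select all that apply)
C

volume has SI base units: m^3

Checking each option against m^3:
  A. m³/s: ✗ does not match
  B. kg/m³: ✗ does not match
  C. L: ✓ matches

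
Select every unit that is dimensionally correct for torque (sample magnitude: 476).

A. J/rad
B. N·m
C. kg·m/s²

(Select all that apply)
A, B

torque has SI base units: kg * m^2 / s^2

Checking each option against kg * m^2 / s^2:
  A. J/rad: ✓ matches
  B. N·m: ✓ matches
  C. kg·m/s²: ✗ does not match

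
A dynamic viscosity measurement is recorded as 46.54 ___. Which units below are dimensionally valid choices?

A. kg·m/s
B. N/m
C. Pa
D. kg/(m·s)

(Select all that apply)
D

dynamic viscosity has SI base units: kg / (m * s)

Checking each option against kg / (m * s):
  A. kg·m/s: ✗ does not match
  B. N/m: ✗ does not match
  C. Pa: ✗ does not match
  D. kg/(m·s): ✓ matches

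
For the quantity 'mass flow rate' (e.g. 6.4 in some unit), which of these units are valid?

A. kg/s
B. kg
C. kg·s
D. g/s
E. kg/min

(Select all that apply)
A, D, E

mass flow rate has SI base units: kg / s

Checking each option against kg / s:
  A. kg/s: ✓ matches
  B. kg: ✗ does not match
  C. kg·s: ✗ does not match
  D. g/s: ✓ matches
  E. kg/min: ✓ matches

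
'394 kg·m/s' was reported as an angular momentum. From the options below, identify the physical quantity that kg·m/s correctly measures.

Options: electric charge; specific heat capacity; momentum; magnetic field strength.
momentum

angular momentum should have units dimensionally equivalent to kg * m^2 / s (e.g. kg·m²/s).
The given unit 'kg·m/s' reduces to kg * m / s. Of the listed options, that is the dimensionality of momentum.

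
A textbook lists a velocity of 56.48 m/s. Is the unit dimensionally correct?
Yes

velocity has SI base units: m / s
m/s reduces to the same SI base units, so it is a valid unit for velocity.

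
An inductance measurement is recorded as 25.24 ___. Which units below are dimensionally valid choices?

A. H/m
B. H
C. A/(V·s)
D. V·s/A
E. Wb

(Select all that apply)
B, D

inductance has SI base units: kg * m^2 / (A^2 * s^2)

Checking each option against kg * m^2 / (A^2 * s^2):
  A. H/m: ✗ does not match
  B. H: ✓ matches
  C. A/(V·s): ✗ does not match
  D. V·s/A: ✓ matches
  E. Wb: ✗ does not match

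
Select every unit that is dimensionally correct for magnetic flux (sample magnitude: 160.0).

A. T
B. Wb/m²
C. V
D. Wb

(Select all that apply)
D

magnetic flux has SI base units: kg * m^2 / (A * s^2)

Checking each option against kg * m^2 / (A * s^2):
  A. T: ✗ does not match
  B. Wb/m²: ✗ does not match
  C. V: ✗ does not match
  D. Wb: ✓ matches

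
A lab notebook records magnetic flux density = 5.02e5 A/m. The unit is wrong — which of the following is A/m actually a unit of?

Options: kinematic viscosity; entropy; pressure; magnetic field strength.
magnetic field strength

magnetic flux density should have units dimensionally equivalent to kg / (A * s^2) (e.g. T).
The given unit 'A/m' reduces to A / m. Of the listed options, that is the dimensionality of magnetic field strength.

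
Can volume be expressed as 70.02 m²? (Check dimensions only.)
No

volume has SI base units: m^3
m² does NOT reduce to m^3; a valid unit for volume would be e.g. m³.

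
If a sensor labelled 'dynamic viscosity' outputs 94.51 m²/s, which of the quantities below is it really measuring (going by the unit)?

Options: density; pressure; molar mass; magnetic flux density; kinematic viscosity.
kinematic viscosity

dynamic viscosity should have units dimensionally equivalent to kg / (m * s) (e.g. Pa·s).
The given unit 'm²/s' reduces to m^2 / s. Of the listed options, that is the dimensionality of kinematic viscosity.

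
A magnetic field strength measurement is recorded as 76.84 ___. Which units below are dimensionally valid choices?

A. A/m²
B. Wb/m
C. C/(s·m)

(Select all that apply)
C

magnetic field strength has SI base units: A / m

Checking each option against A / m:
  A. A/m²: ✗ does not match
  B. Wb/m: ✗ does not match
  C. C/(s·m): ✓ matches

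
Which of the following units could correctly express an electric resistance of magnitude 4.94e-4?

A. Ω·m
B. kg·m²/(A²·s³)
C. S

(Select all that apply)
B

electric resistance has SI base units: kg * m^2 / (A^2 * s^3)

Checking each option against kg * m^2 / (A^2 * s^3):
  A. Ω·m: ✗ does not match
  B. kg·m²/(A²·s³): ✓ matches
  C. S: ✗ does not match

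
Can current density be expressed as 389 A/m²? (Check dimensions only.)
Yes

current density has SI base units: A / m^2
A/m² reduces to the same SI base units, so it is a valid unit for current density.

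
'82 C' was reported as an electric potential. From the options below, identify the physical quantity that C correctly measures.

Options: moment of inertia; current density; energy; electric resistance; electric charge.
electric charge

electric potential should have units dimensionally equivalent to kg * m^2 / (A * s^3) (e.g. V).
The given unit 'C' reduces to A * s. Of the listed options, that is the dimensionality of electric charge.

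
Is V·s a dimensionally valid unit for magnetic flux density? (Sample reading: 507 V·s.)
No

magnetic flux density has SI base units: kg / (A * s^2)
V·s does NOT reduce to kg / (A * s^2); a valid unit for magnetic flux density would be e.g. T.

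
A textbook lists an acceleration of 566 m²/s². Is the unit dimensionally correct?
No

acceleration has SI base units: m / s^2
m²/s² does NOT reduce to m / s^2; a valid unit for acceleration would be e.g. m/s².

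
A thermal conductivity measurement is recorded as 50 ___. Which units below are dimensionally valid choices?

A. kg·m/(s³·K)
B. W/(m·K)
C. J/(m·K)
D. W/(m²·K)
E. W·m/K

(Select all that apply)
A, B

thermal conductivity has SI base units: kg * m / (s^3 * K)

Checking each option against kg * m / (s^3 * K):
  A. kg·m/(s³·K): ✓ matches
  B. W/(m·K): ✓ matches
  C. J/(m·K): ✗ does not match
  D. W/(m²·K): ✗ does not match
  E. W·m/K: ✗ does not match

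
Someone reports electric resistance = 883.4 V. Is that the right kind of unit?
No

electric resistance has SI base units: kg * m^2 / (A^2 * s^3)
V does NOT reduce to kg * m^2 / (A^2 * s^3); a valid unit for electric resistance would be e.g. Ω.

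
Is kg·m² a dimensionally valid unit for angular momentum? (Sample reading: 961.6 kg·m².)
No

angular momentum has SI base units: kg * m^2 / s
kg·m² does NOT reduce to kg * m^2 / s; a valid unit for angular momentum would be e.g. kg·m²/s.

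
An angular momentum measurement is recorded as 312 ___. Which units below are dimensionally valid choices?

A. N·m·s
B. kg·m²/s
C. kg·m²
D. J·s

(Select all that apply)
A, B, D

angular momentum has SI base units: kg * m^2 / s

Checking each option against kg * m^2 / s:
  A. N·m·s: ✓ matches
  B. kg·m²/s: ✓ matches
  C. kg·m²: ✗ does not match
  D. J·s: ✓ matches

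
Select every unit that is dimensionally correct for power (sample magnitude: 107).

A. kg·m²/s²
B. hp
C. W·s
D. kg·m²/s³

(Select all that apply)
B, D

power has SI base units: kg * m^2 / s^3

Checking each option against kg * m^2 / s^3:
  A. kg·m²/s²: ✗ does not match
  B. hp: ✓ matches
  C. W·s: ✗ does not match
  D. kg·m²/s³: ✓ matches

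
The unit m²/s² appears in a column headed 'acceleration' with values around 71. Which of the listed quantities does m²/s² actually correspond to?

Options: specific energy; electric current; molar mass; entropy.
specific energy

acceleration should have units dimensionally equivalent to m / s^2 (e.g. m/s²).
The given unit 'm²/s²' reduces to m^2 / s^2. Of the listed options, that is the dimensionality of specific energy.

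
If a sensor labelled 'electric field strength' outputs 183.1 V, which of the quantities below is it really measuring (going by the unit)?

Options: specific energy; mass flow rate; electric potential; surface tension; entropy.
electric potential

electric field strength should have units dimensionally equivalent to kg * m / (A * s^3) (e.g. V/m).
The given unit 'V' reduces to kg * m^2 / (A * s^3). Of the listed options, that is the dimensionality of electric potential.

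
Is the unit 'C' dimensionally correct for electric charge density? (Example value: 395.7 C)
No

electric charge density has SI base units: A * s / m^3
C does NOT reduce to A * s / m^3; a valid unit for electric charge density would be e.g. C/m³.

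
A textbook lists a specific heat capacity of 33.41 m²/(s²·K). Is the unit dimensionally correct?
Yes

specific heat capacity has SI base units: m^2 / (s^2 * K)
m²/(s²·K) reduces to the same SI base units, so it is a valid unit for specific heat capacity.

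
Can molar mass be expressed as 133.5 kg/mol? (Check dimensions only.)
Yes

molar mass has SI base units: kg / mol
kg/mol reduces to the same SI base units, so it is a valid unit for molar mass.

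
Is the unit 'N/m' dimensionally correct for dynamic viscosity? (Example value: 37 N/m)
No

dynamic viscosity has SI base units: kg / (m * s)
N/m does NOT reduce to kg / (m * s); a valid unit for dynamic viscosity would be e.g. Pa·s.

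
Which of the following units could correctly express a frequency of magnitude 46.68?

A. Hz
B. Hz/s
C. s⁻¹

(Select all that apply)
A, C

frequency has SI base units: 1 / s

Checking each option against 1 / s:
  A. Hz: ✓ matches
  B. Hz/s: ✗ does not match
  C. s⁻¹: ✓ matches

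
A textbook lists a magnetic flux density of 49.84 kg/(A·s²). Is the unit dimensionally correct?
Yes

magnetic flux density has SI base units: kg / (A * s^2)
kg/(A·s²) reduces to the same SI base units, so it is a valid unit for magnetic flux density.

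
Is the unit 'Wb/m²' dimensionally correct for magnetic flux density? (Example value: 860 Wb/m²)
Yes

magnetic flux density has SI base units: kg / (A * s^2)
Wb/m² reduces to the same SI base units, so it is a valid unit for magnetic flux density.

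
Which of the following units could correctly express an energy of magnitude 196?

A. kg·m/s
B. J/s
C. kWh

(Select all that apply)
C

energy has SI base units: kg * m^2 / s^2

Checking each option against kg * m^2 / s^2:
  A. kg·m/s: ✗ does not match
  B. J/s: ✗ does not match
  C. kWh: ✓ matches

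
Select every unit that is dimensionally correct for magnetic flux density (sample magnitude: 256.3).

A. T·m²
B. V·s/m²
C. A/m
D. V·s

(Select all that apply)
B

magnetic flux density has SI base units: kg / (A * s^2)

Checking each option against kg / (A * s^2):
  A. T·m²: ✗ does not match
  B. V·s/m²: ✓ matches
  C. A/m: ✗ does not match
  D. V·s: ✗ does not match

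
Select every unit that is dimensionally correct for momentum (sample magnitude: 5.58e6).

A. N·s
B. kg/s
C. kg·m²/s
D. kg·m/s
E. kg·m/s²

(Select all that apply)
A, D

momentum has SI base units: kg * m / s

Checking each option against kg * m / s:
  A. N·s: ✓ matches
  B. kg/s: ✗ does not match
  C. kg·m²/s: ✗ does not match
  D. kg·m/s: ✓ matches
  E. kg·m/s²: ✗ does not match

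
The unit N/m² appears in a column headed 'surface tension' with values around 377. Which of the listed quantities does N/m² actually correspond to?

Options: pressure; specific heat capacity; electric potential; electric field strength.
pressure

surface tension should have units dimensionally equivalent to kg / s^2 (e.g. N/m).
The given unit 'N/m²' reduces to kg / (m * s^2). Of the listed options, that is the dimensionality of pressure.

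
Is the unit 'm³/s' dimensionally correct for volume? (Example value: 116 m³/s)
No

volume has SI base units: m^3
m³/s does NOT reduce to m^3; a valid unit for volume would be e.g. m³.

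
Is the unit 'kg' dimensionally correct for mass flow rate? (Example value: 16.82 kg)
No

mass flow rate has SI base units: kg / s
kg does NOT reduce to kg / s; a valid unit for mass flow rate would be e.g. kg/s.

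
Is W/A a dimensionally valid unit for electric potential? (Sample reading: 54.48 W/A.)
Yes

electric potential has SI base units: kg * m^2 / (A * s^3)
W/A reduces to the same SI base units, so it is a valid unit for electric potential.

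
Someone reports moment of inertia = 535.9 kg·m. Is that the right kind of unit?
No

moment of inertia has SI base units: kg * m^2
kg·m does NOT reduce to kg * m^2; a valid unit for moment of inertia would be e.g. kg·m².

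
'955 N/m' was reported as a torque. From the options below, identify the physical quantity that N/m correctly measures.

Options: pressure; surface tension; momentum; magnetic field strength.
surface tension

torque should have units dimensionally equivalent to kg * m^2 / s^2 (e.g. N·m).
The given unit 'N/m' reduces to kg / s^2. Of the listed options, that is the dimensionality of surface tension.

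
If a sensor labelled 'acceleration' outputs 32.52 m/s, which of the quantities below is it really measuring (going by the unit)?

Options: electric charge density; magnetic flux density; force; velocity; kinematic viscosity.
velocity

acceleration should have units dimensionally equivalent to m / s^2 (e.g. m/s²).
The given unit 'm/s' reduces to m / s. Of the listed options, that is the dimensionality of velocity.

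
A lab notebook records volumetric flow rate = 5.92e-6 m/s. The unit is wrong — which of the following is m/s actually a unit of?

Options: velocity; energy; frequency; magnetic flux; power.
velocity

volumetric flow rate should have units dimensionally equivalent to m^3 / s (e.g. m³/s).
The given unit 'm/s' reduces to m / s. Of the listed options, that is the dimensionality of velocity.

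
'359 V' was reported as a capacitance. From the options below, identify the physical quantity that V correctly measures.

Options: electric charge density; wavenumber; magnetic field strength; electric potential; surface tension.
electric potential

capacitance should have units dimensionally equivalent to A^2 * s^4 / (kg * m^2) (e.g. F).
The given unit 'V' reduces to kg * m^2 / (A * s^3). Of the listed options, that is the dimensionality of electric potential.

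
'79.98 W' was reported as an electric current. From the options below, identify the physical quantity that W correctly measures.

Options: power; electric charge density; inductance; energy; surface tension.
power

electric current should have units dimensionally equivalent to A (e.g. A).
The given unit 'W' reduces to kg * m^2 / s^3. Of the listed options, that is the dimensionality of power.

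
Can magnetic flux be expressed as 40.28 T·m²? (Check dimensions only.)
Yes

magnetic flux has SI base units: kg * m^2 / (A * s^2)
T·m² reduces to the same SI base units, so it is a valid unit for magnetic flux.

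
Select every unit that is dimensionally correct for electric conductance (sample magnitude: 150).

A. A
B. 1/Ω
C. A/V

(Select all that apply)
B, C

electric conductance has SI base units: A^2 * s^3 / (kg * m^2)

Checking each option against A^2 * s^3 / (kg * m^2):
  A. A: ✗ does not match
  B. 1/Ω: ✓ matches
  C. A/V: ✓ matches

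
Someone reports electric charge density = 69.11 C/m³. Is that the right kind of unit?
Yes

electric charge density has SI base units: A * s / m^3
C/m³ reduces to the same SI base units, so it is a valid unit for electric charge density.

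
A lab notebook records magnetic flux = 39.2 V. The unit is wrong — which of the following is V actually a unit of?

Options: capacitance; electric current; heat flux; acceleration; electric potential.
electric potential

magnetic flux should have units dimensionally equivalent to kg * m^2 / (A * s^2) (e.g. Wb).
The given unit 'V' reduces to kg * m^2 / (A * s^3). Of the listed options, that is the dimensionality of electric potential.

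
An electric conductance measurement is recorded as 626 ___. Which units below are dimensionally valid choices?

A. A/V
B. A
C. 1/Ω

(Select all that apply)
A, C

electric conductance has SI base units: A^2 * s^3 / (kg * m^2)

Checking each option against A^2 * s^3 / (kg * m^2):
  A. A/V: ✓ matches
  B. A: ✗ does not match
  C. 1/Ω: ✓ matches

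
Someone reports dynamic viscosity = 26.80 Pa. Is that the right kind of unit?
No

dynamic viscosity has SI base units: kg / (m * s)
Pa does NOT reduce to kg / (m * s); a valid unit for dynamic viscosity would be e.g. Pa·s.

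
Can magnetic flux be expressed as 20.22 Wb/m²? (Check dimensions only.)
No

magnetic flux has SI base units: kg * m^2 / (A * s^2)
Wb/m² does NOT reduce to kg * m^2 / (A * s^2); a valid unit for magnetic flux would be e.g. Wb.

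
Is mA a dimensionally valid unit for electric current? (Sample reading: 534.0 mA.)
Yes

electric current has SI base units: A
mA reduces to the same SI base units, so it is a valid unit for electric current.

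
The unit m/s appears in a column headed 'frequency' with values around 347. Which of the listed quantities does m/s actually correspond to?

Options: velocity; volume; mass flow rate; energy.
velocity

frequency should have units dimensionally equivalent to 1 / s (e.g. Hz).
The given unit 'm/s' reduces to m / s. Of the listed options, that is the dimensionality of velocity.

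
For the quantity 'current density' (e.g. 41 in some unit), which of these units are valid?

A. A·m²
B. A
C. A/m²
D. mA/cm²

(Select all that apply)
C, D

current density has SI base units: A / m^2

Checking each option against A / m^2:
  A. A·m²: ✗ does not match
  B. A: ✗ does not match
  C. A/m²: ✓ matches
  D. mA/cm²: ✓ matches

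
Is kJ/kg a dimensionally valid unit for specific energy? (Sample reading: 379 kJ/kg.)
Yes

specific energy has SI base units: m^2 / s^2
kJ/kg reduces to the same SI base units, so it is a valid unit for specific energy.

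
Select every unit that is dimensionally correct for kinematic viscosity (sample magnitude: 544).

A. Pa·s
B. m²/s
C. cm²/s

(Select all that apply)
B, C

kinematic viscosity has SI base units: m^2 / s

Checking each option against m^2 / s:
  A. Pa·s: ✗ does not match
  B. m²/s: ✓ matches
  C. cm²/s: ✓ matches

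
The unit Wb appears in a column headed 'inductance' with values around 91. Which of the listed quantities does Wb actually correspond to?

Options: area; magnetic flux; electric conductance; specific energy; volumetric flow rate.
magnetic flux

inductance should have units dimensionally equivalent to kg * m^2 / (A^2 * s^2) (e.g. H).
The given unit 'Wb' reduces to kg * m^2 / (A * s^2). Of the listed options, that is the dimensionality of magnetic flux.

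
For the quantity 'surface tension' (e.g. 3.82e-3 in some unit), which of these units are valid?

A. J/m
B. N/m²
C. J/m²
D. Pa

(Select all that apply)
C

surface tension has SI base units: kg / s^2

Checking each option against kg / s^2:
  A. J/m: ✗ does not match
  B. N/m²: ✗ does not match
  C. J/m²: ✓ matches
  D. Pa: ✗ does not match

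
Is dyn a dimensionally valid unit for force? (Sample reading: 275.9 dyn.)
Yes

force has SI base units: kg * m / s^2
dyn reduces to the same SI base units, so it is a valid unit for force.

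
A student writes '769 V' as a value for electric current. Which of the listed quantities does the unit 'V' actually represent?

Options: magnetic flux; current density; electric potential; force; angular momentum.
electric potential

electric current should have units dimensionally equivalent to A (e.g. A).
The given unit 'V' reduces to kg * m^2 / (A * s^3). Of the listed options, that is the dimensionality of electric potential.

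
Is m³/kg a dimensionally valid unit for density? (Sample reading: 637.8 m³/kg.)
No

density has SI base units: kg / m^3
m³/kg does NOT reduce to kg / m^3; a valid unit for density would be e.g. kg/m³.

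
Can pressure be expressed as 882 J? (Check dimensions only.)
No

pressure has SI base units: kg / (m * s^2)
J does NOT reduce to kg / (m * s^2); a valid unit for pressure would be e.g. Pa.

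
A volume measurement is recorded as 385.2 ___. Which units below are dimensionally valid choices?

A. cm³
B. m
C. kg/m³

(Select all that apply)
A

volume has SI base units: m^3

Checking each option against m^3:
  A. cm³: ✓ matches
  B. m: ✗ does not match
  C. kg/m³: ✗ does not match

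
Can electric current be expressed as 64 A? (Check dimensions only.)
Yes

electric current has SI base units: A
A reduces to the same SI base units, so it is a valid unit for electric current.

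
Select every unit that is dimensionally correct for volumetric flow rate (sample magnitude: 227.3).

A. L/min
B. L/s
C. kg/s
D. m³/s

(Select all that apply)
A, B, D

volumetric flow rate has SI base units: m^3 / s

Checking each option against m^3 / s:
  A. L/min: ✓ matches
  B. L/s: ✓ matches
  C. kg/s: ✗ does not match
  D. m³/s: ✓ matches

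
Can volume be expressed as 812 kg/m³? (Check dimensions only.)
No

volume has SI base units: m^3
kg/m³ does NOT reduce to m^3; a valid unit for volume would be e.g. m³.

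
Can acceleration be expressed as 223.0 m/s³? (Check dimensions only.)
No

acceleration has SI base units: m / s^2
m/s³ does NOT reduce to m / s^2; a valid unit for acceleration would be e.g. m/s².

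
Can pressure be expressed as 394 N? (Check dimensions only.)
No

pressure has SI base units: kg / (m * s^2)
N does NOT reduce to kg / (m * s^2); a valid unit for pressure would be e.g. Pa.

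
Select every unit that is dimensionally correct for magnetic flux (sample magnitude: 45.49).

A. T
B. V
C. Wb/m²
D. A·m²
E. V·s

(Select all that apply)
E

magnetic flux has SI base units: kg * m^2 / (A * s^2)

Checking each option against kg * m^2 / (A * s^2):
  A. T: ✗ does not match
  B. V: ✗ does not match
  C. Wb/m²: ✗ does not match
  D. A·m²: ✗ does not match
  E. V·s: ✓ matches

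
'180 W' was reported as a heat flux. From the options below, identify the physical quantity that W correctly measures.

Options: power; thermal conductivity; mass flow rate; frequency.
power

heat flux should have units dimensionally equivalent to kg / s^3 (e.g. W/m²).
The given unit 'W' reduces to kg * m^2 / s^3. Of the listed options, that is the dimensionality of power.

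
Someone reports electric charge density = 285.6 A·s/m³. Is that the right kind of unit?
Yes

electric charge density has SI base units: A * s / m^3
A·s/m³ reduces to the same SI base units, so it is a valid unit for electric charge density.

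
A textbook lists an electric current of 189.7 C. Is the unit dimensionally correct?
No

electric current has SI base units: A
C does NOT reduce to A; a valid unit for electric current would be e.g. A.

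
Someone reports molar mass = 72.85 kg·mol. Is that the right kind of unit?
No

molar mass has SI base units: kg / mol
kg·mol does NOT reduce to kg / mol; a valid unit for molar mass would be e.g. kg/mol.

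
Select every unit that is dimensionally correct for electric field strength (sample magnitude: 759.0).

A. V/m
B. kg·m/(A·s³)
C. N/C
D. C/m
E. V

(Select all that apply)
A, B, C

electric field strength has SI base units: kg * m / (A * s^3)

Checking each option against kg * m / (A * s^3):
  A. V/m: ✓ matches
  B. kg·m/(A·s³): ✓ matches
  C. N/C: ✓ matches
  D. C/m: ✗ does not match
  E. V: ✗ does not match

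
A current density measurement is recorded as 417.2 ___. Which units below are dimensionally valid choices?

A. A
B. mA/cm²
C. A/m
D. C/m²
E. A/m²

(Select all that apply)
B, E

current density has SI base units: A / m^2

Checking each option against A / m^2:
  A. A: ✗ does not match
  B. mA/cm²: ✓ matches
  C. A/m: ✗ does not match
  D. C/m²: ✗ does not match
  E. A/m²: ✓ matches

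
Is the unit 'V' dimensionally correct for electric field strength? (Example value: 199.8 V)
No

electric field strength has SI base units: kg * m / (A * s^3)
V does NOT reduce to kg * m / (A * s^3); a valid unit for electric field strength would be e.g. V/m.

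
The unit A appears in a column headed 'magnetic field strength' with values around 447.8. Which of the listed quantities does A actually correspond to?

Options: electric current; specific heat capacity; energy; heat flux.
electric current

magnetic field strength should have units dimensionally equivalent to A / m (e.g. A/m).
The given unit 'A' reduces to A. Of the listed options, that is the dimensionality of electric current.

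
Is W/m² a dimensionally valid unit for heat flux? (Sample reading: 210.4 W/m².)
Yes

heat flux has SI base units: kg / s^3
W/m² reduces to the same SI base units, so it is a valid unit for heat flux.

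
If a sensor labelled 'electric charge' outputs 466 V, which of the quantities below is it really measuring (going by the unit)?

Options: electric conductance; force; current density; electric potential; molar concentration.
electric potential

electric charge should have units dimensionally equivalent to A * s (e.g. C).
The given unit 'V' reduces to kg * m^2 / (A * s^3). Of the listed options, that is the dimensionality of electric potential.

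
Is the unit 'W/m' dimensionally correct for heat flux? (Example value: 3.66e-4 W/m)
No

heat flux has SI base units: kg / s^3
W/m does NOT reduce to kg / s^3; a valid unit for heat flux would be e.g. W/m².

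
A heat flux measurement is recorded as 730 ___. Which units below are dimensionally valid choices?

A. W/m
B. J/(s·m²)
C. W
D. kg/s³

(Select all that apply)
B, D

heat flux has SI base units: kg / s^3

Checking each option against kg / s^3:
  A. W/m: ✗ does not match
  B. J/(s·m²): ✓ matches
  C. W: ✗ does not match
  D. kg/s³: ✓ matches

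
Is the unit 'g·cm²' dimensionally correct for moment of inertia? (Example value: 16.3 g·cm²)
Yes

moment of inertia has SI base units: kg * m^2
g·cm² reduces to the same SI base units, so it is a valid unit for moment of inertia.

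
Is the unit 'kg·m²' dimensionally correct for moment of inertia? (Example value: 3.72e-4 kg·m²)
Yes

moment of inertia has SI base units: kg * m^2
kg·m² reduces to the same SI base units, so it is a valid unit for moment of inertia.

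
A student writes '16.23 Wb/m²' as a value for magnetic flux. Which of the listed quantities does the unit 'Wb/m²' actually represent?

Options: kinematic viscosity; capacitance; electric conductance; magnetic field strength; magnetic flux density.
magnetic flux density

magnetic flux should have units dimensionally equivalent to kg * m^2 / (A * s^2) (e.g. Wb).
The given unit 'Wb/m²' reduces to kg / (A * s^2). Of the listed options, that is the dimensionality of magnetic flux density.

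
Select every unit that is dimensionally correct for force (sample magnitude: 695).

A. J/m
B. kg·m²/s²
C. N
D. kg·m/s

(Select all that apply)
A, C

force has SI base units: kg * m / s^2

Checking each option against kg * m / s^2:
  A. J/m: ✓ matches
  B. kg·m²/s²: ✗ does not match
  C. N: ✓ matches
  D. kg·m/s: ✗ does not match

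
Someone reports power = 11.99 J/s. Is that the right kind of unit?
Yes

power has SI base units: kg * m^2 / s^3
J/s reduces to the same SI base units, so it is a valid unit for power.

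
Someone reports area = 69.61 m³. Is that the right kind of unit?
No

area has SI base units: m^2
m³ does NOT reduce to m^2; a valid unit for area would be e.g. m².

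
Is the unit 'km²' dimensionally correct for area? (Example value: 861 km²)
Yes

area has SI base units: m^2
km² reduces to the same SI base units, so it is a valid unit for area.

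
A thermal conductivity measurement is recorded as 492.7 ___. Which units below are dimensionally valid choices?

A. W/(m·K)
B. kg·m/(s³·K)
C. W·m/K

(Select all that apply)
A, B

thermal conductivity has SI base units: kg * m / (s^3 * K)

Checking each option against kg * m / (s^3 * K):
  A. W/(m·K): ✓ matches
  B. kg·m/(s³·K): ✓ matches
  C. W·m/K: ✗ does not match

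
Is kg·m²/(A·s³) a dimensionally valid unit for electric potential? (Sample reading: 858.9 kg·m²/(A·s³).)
Yes

electric potential has SI base units: kg * m^2 / (A * s^3)
kg·m²/(A·s³) reduces to the same SI base units, so it is a valid unit for electric potential.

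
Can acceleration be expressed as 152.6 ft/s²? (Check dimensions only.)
Yes

acceleration has SI base units: m / s^2
ft/s² reduces to the same SI base units, so it is a valid unit for acceleration.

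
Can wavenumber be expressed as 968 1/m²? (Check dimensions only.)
No

wavenumber has SI base units: 1 / m
1/m² does NOT reduce to 1 / m; a valid unit for wavenumber would be e.g. 1/m.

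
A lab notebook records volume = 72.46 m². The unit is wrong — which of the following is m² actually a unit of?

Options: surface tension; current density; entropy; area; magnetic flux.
area

volume should have units dimensionally equivalent to m^3 (e.g. m³).
The given unit 'm²' reduces to m^2. Of the listed options, that is the dimensionality of area.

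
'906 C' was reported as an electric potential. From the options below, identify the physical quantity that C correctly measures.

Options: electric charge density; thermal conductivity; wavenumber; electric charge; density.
electric charge

electric potential should have units dimensionally equivalent to kg * m^2 / (A * s^3) (e.g. V).
The given unit 'C' reduces to A * s. Of the listed options, that is the dimensionality of electric charge.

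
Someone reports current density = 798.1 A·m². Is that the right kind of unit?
No

current density has SI base units: A / m^2
A·m² does NOT reduce to A / m^2; a valid unit for current density would be e.g. A/m².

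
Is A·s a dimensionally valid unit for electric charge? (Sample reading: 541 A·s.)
Yes

electric charge has SI base units: A * s
A·s reduces to the same SI base units, so it is a valid unit for electric charge.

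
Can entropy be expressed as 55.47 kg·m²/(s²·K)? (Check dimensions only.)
Yes

entropy has SI base units: kg * m^2 / (s^2 * K)
kg·m²/(s²·K) reduces to the same SI base units, so it is a valid unit for entropy.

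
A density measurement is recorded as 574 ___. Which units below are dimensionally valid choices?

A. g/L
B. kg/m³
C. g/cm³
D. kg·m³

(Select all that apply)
A, B, C

density has SI base units: kg / m^3

Checking each option against kg / m^3:
  A. g/L: ✓ matches
  B. kg/m³: ✓ matches
  C. g/cm³: ✓ matches
  D. kg·m³: ✗ does not match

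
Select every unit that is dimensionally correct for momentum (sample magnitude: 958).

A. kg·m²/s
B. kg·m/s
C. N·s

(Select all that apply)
B, C

momentum has SI base units: kg * m / s

Checking each option against kg * m / s:
  A. kg·m²/s: ✗ does not match
  B. kg·m/s: ✓ matches
  C. N·s: ✓ matches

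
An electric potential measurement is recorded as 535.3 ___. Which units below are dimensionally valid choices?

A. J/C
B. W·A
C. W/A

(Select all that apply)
A, C

electric potential has SI base units: kg * m^2 / (A * s^3)

Checking each option against kg * m^2 / (A * s^3):
  A. J/C: ✓ matches
  B. W·A: ✗ does not match
  C. W/A: ✓ matches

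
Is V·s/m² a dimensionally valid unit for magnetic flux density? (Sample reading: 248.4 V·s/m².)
Yes

magnetic flux density has SI base units: kg / (A * s^2)
V·s/m² reduces to the same SI base units, so it is a valid unit for magnetic flux density.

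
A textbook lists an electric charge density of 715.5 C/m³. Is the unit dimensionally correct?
Yes

electric charge density has SI base units: A * s / m^3
C/m³ reduces to the same SI base units, so it is a valid unit for electric charge density.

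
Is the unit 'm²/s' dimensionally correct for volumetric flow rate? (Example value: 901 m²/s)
No

volumetric flow rate has SI base units: m^3 / s
m²/s does NOT reduce to m^3 / s; a valid unit for volumetric flow rate would be e.g. m³/s.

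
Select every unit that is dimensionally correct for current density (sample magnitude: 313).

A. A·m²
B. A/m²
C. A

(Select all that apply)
B

current density has SI base units: A / m^2

Checking each option against A / m^2:
  A. A·m²: ✗ does not match
  B. A/m²: ✓ matches
  C. A: ✗ does not match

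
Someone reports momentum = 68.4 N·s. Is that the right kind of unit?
Yes

momentum has SI base units: kg * m / s
N·s reduces to the same SI base units, so it is a valid unit for momentum.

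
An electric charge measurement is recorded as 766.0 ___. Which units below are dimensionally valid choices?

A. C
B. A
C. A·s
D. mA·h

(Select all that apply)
A, C, D

electric charge has SI base units: A * s

Checking each option against A * s:
  A. C: ✓ matches
  B. A: ✗ does not match
  C. A·s: ✓ matches
  D. mA·h: ✓ matches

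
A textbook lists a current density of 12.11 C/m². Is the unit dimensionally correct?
No

current density has SI base units: A / m^2
C/m² does NOT reduce to A / m^2; a valid unit for current density would be e.g. A/m².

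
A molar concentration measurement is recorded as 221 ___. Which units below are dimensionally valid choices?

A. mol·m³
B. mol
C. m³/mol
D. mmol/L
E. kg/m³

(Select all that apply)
D

molar concentration has SI base units: mol / m^3

Checking each option against mol / m^3:
  A. mol·m³: ✗ does not match
  B. mol: ✗ does not match
  C. m³/mol: ✗ does not match
  D. mmol/L: ✓ matches
  E. kg/m³: ✗ does not match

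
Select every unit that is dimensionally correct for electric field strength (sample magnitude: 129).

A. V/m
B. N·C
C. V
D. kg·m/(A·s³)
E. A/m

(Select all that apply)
A, D

electric field strength has SI base units: kg * m / (A * s^3)

Checking each option against kg * m / (A * s^3):
  A. V/m: ✓ matches
  B. N·C: ✗ does not match
  C. V: ✗ does not match
  D. kg·m/(A·s³): ✓ matches
  E. A/m: ✗ does not match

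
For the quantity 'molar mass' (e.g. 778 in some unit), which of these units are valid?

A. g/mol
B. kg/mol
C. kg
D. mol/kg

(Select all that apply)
A, B

molar mass has SI base units: kg / mol

Checking each option against kg / mol:
  A. g/mol: ✓ matches
  B. kg/mol: ✓ matches
  C. kg: ✗ does not match
  D. mol/kg: ✗ does not match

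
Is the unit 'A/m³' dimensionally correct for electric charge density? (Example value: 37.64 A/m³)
No

electric charge density has SI base units: A * s / m^3
A/m³ does NOT reduce to A * s / m^3; a valid unit for electric charge density would be e.g. C/m³.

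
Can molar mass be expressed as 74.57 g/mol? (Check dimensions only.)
Yes

molar mass has SI base units: kg / mol
g/mol reduces to the same SI base units, so it is a valid unit for molar mass.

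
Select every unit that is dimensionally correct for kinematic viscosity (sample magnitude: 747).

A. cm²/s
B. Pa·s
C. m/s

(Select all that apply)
A

kinematic viscosity has SI base units: m^2 / s

Checking each option against m^2 / s:
  A. cm²/s: ✓ matches
  B. Pa·s: ✗ does not match
  C. m/s: ✗ does not match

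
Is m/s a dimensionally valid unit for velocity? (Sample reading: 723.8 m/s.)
Yes

velocity has SI base units: m / s
m/s reduces to the same SI base units, so it is a valid unit for velocity.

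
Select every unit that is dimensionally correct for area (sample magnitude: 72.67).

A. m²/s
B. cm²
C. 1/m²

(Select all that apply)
B

area has SI base units: m^2

Checking each option against m^2:
  A. m²/s: ✗ does not match
  B. cm²: ✓ matches
  C. 1/m²: ✗ does not match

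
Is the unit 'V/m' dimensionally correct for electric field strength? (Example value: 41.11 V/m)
Yes

electric field strength has SI base units: kg * m / (A * s^3)
V/m reduces to the same SI base units, so it is a valid unit for electric field strength.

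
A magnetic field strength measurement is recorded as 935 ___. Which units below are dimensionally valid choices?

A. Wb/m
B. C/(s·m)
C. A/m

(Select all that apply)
B, C

magnetic field strength has SI base units: A / m

Checking each option against A / m:
  A. Wb/m: ✗ does not match
  B. C/(s·m): ✓ matches
  C. A/m: ✓ matches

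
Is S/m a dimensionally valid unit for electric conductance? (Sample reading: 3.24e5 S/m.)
No

electric conductance has SI base units: A^2 * s^3 / (kg * m^2)
S/m does NOT reduce to A^2 * s^3 / (kg * m^2); a valid unit for electric conductance would be e.g. S.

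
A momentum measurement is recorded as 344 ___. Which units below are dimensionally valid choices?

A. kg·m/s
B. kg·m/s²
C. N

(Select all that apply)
A

momentum has SI base units: kg * m / s

Checking each option against kg * m / s:
  A. kg·m/s: ✓ matches
  B. kg·m/s²: ✗ does not match
  C. N: ✗ does not match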